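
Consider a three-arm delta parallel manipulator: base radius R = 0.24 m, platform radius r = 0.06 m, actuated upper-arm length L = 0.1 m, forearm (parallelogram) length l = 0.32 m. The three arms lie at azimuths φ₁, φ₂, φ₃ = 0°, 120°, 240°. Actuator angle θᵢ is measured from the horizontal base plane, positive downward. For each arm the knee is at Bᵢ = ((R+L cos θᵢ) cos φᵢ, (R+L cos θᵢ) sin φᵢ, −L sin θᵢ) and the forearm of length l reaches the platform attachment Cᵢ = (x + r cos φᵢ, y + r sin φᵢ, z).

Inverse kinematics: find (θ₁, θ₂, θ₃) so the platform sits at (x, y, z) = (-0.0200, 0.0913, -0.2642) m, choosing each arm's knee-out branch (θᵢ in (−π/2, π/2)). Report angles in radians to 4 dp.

rotate P by −φ1: (-0.0200, 0.0913, -0.2642)
  A cos θ + B sin θ = C:  0.2000·cos θ + -0.2642·sin θ = -0.1287
  γ=atan2(-0.2642,0.2000)=-0.9228;  ψ=arccos(-0.3884)=1.9696;  θ1=γ+ψ≈1.0468
arm 2 (φ=120.0°): x'=0.0891, y'=-0.0283
  A cos θ + B sin θ = C:  0.0909·cos θ + -0.2642·sin θ = 0.0676
  √(A²+B²)=0.2794;  θ2 = -1.2393+1.3263 ≈ 0.0870
φ3=240.0° → target in arm frame (-0.0691, -0.0630)
  A cos θ + B sin θ = C:  0.2491·cos θ + -0.2642·sin θ = -0.2170
  γ=atan2(-0.2642,0.2491)=-0.8149;  ψ=arccos(-0.5977)=2.2114;  θ3=γ+ψ≈1.3965

θ₁ = 1.0468, θ₂ = 0.0870, θ₃ = 1.3965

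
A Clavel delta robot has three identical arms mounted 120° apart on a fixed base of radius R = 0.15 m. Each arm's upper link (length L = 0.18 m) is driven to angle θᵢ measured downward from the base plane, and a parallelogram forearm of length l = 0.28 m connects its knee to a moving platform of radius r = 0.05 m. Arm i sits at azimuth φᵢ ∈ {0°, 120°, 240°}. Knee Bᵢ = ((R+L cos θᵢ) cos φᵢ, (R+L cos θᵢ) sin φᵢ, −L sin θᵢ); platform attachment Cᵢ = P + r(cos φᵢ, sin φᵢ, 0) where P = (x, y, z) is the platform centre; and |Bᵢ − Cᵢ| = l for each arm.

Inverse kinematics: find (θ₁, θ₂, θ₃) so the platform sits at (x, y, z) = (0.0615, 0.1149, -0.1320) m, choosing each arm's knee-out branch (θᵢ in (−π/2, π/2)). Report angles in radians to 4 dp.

θ₁ = -0.0007, θ₂ = -0.0872, θ₃ = 1.3091

rotate P by −φ1: (0.0615, 0.1149, -0.1320)
  A cos θ + B sin θ = C:  0.0385·cos θ + -0.1320·sin θ = 0.0386
  θ1 = atan2(B,A) + arccos(C/0.1375) = -0.0007
arm 2 (φ=120.0°): x'=0.0688, y'=-0.1107
  A cos θ + B sin θ = C:  0.0312·cos θ + -0.1320·sin θ = 0.0426
  √(A²+B²)=0.1356;  θ2 = -1.3384+1.2512 ≈ -0.0872
φ3=240.0° → target in arm frame (-0.1303, -0.0042)
  A=0.2303, B=-0.1320, C=(l²−L²−A²−y'²−z²)/(2L)=-0.0679
  √(A²+B²)=0.2654;  θ3 = -0.5205+1.8297 ≈ 1.3091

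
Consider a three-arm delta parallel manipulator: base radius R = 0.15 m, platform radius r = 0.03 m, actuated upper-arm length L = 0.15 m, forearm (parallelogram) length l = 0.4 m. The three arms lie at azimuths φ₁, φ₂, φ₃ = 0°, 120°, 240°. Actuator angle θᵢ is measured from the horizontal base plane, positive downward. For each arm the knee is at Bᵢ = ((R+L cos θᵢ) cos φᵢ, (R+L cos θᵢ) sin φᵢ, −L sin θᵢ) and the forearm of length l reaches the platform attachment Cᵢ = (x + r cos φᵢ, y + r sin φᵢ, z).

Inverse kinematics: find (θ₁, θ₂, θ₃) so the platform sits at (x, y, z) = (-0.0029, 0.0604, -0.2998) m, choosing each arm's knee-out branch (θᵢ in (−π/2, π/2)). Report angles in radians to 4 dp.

θ₁ = 0.0875, θ₂ = -0.2617, θ₃ = 0.3495

φ1=0.0° → target in arm frame (-0.0029, 0.0604)
  A=0.1229, B=-0.2998, C=(l²−L²−A²−y'²−z²)/(2L)=0.0962
  θ1 = atan2(B,A) + arccos(C/0.3240) = 0.0875
rotate P by −φ2: (0.0538, -0.0277, -0.2998)
  e−x'=0.0662;  (l²−L²−(e−x')²−y'²−z²)/2L = 0.1416
  γ=atan2(-0.2998,0.0662)=-1.3533;  ψ=arccos(0.4610)=1.0916;  θ2=γ+ψ≈-0.2617
φ3=240.0° → target in arm frame (-0.0509, -0.0327)
  A cos θ + B sin θ = C:  0.1709·cos θ + -0.2998·sin θ = 0.0579
  γ=atan2(-0.2998,0.1709)=-1.0528;  ψ=arccos(0.1677)=1.4023;  θ3=γ+ψ≈0.3495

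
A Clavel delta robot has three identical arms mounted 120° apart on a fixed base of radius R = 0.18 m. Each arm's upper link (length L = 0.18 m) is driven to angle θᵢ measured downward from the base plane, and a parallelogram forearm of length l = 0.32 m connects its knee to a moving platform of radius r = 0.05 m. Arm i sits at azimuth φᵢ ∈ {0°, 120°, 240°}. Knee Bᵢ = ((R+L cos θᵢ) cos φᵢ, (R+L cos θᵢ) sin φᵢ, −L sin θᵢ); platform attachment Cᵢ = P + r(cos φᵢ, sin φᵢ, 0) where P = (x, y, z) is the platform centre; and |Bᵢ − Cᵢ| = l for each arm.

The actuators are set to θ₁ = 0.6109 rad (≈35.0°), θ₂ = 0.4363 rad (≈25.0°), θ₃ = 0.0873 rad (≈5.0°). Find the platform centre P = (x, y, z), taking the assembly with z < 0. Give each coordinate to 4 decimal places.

(-0.0314, -0.0248, -0.1833)

φ1=0.0°: virtual centre (0.2774, 0.0000, -0.1032), radius l
arm 2 at φ=120.0°: e+L cos θ2 = 0.2931;  O2 = (-0.1466, 0.2539, -0.0761)
arm 3 at φ=240.0°: e+L cos θ3 = 0.3093;  O3 = (-0.1547, -0.2679, -0.0157)
|O₂|²−|O₁|² = 0.0041;  |O₃|²−|O₁|² = 0.0083
[-0.8480 0.5077 0.0544]·P = 0.0041;  [-0.8642 -0.5357 0.1751]·P = 0.0083
Cramer: x(z) = -0.0072+0.1322z;  y(z) = -0.0039+0.1137z
into |P−O₁|² = l²: 1.0304z² + 0.1304z + -0.0107 = 0;  Δ = 0.0612;  z = -0.1833 or 0.0568 → z<0 root = -0.1833
x = -0.0314, y = -0.0248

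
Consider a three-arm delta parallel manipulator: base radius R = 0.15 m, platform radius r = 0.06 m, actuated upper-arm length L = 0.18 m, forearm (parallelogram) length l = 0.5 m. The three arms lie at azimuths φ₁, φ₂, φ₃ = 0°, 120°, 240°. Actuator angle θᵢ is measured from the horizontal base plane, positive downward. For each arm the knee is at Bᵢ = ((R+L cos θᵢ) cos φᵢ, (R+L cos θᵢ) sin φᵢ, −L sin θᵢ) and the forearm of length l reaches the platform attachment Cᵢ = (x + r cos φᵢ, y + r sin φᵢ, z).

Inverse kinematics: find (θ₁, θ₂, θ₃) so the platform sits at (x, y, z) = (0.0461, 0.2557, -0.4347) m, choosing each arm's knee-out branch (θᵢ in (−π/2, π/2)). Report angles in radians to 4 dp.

θ₁ = 0.3491, θ₂ = -0.1745, θ₃ = 1.1347

φ1=0.0° → target in arm frame (0.0461, 0.2557)
  A cos θ + B sin θ = C:  0.0439·cos θ + -0.4347·sin θ = -0.1074
  √(A²+B²)=0.4369;  θ1 = -1.4701+1.8192 ≈ 0.3491
φ2=120.0° → target in arm frame (0.1984, -0.1678)
  A=-0.1084, B=-0.4347, C=(l²−L²−A²−y'²−z²)/(2L)=-0.0313
  θ2 = atan2(B,A) + arccos(C/0.4480) = -0.1745
arm 3 (φ=240.0°): x'=-0.2445, y'=-0.0879
  A cos θ + B sin θ = C:  0.3345·cos θ + -0.4347·sin θ = -0.2527
  √(A²+B²)=0.5485;  θ3 = -0.9149+2.0496 ≈ 1.1347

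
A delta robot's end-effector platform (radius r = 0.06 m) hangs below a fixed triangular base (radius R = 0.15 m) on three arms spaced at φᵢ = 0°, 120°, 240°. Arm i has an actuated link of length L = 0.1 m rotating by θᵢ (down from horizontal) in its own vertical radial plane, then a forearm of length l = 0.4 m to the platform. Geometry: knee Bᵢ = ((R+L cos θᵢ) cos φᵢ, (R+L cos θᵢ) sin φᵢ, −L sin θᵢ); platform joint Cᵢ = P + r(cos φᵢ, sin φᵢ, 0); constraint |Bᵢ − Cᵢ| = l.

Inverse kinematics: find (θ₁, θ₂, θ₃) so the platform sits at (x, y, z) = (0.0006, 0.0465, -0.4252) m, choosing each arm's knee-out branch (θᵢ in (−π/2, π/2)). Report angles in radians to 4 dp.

arm 1 (φ=0.0°): x'=0.0006, y'=0.0465
  e−x'=0.0894;  (l²−L²−(e−x')²−y'²−z²)/2L = -0.2047
  γ=atan2(-0.4252,0.0894)=-1.3636;  ψ=arccos(-0.4712)=2.0615;  θ1=γ+ψ≈0.6979
φ2=120.0° → target in arm frame (0.0400, -0.0238)
  e−x'=0.0500;  (l²−L²−(e−x')²−y'²−z²)/2L = -0.1693
  γ=atan2(-0.4252,0.0500)=-1.4537;  ψ=arccos(-0.3955)=1.9774;  θ2=γ+ψ≈0.5237
φ3=240.0° → target in arm frame (-0.0406, -0.0227)
  e−x'=0.1306;  (l²−L²−(e−x')²−y'²−z²)/2L = -0.2418
  γ=atan2(-0.4252,0.1306)=-1.2729;  ψ=arccos(-0.5436)=2.1455;  θ3=γ+ψ≈0.8727

θ₁ = 0.6979, θ₂ = 0.5237, θ₃ = 0.8727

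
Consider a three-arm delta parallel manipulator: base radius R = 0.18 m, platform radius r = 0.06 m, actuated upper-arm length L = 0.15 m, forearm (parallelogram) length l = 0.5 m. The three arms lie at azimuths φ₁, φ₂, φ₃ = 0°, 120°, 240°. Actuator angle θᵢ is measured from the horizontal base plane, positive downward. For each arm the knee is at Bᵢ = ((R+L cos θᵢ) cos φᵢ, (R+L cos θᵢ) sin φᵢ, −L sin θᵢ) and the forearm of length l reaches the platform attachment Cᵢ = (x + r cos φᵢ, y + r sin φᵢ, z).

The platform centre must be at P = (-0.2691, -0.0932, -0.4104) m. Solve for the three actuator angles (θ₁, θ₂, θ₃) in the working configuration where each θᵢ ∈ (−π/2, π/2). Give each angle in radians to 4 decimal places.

θ₁ = 1.3965, θ₂ = 0.3495, θ₃ = -0.3489

rotate P by −φ1: (-0.2691, -0.0932, -0.4104)
  A=0.3891, B=-0.4104, C=(l²−L²−A²−y'²−z²)/(2L)=-0.3367
  γ=atan2(-0.4104,0.3891)=-0.8120;  ψ=arccos(-0.5954)=2.2085;  θ1=γ+ψ≈1.3965
φ2=120.0° → target in arm frame (0.0538, 0.2796)
  e−x'=0.0662;  (l²−L²−(e−x')²−y'²−z²)/2L = -0.0784
  γ=atan2(-0.4104,0.0662)=-1.4110;  ψ=arccos(-0.1885)=1.7604;  θ2=γ+ψ≈0.3495
rotate P by −φ3: (0.2153, -0.1864, -0.4104)
  e−x'=-0.0953;  (l²−L²−(e−x')²−y'²−z²)/2L = 0.0508
  √(A²+B²)=0.4213;  θ3 = -1.7989+1.4500 ≈ -0.3489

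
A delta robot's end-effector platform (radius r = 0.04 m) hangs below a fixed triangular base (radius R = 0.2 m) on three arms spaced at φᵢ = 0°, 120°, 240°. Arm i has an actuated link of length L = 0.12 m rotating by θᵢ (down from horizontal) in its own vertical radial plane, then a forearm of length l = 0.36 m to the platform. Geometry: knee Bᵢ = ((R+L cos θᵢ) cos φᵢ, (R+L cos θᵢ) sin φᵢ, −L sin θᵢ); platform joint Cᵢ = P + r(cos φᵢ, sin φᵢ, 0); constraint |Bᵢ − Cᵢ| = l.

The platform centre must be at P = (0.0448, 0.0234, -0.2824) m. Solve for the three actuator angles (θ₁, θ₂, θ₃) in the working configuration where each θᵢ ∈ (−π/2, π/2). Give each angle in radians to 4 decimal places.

φ1=0.0° → target in arm frame (0.0448, 0.0234)
  A=0.1152, B=-0.2824, C=(l²−L²−A²−y'²−z²)/(2L)=0.0901
  γ=atan2(-0.2824,0.1152)=-1.1835;  ψ=arccos(0.2955)=1.2708;  θ1=γ+ψ≈0.0873
φ2=120.0° → target in arm frame (-0.0021, -0.0505)
  A=0.1621, B=-0.2824, C=(l²−L²−A²−y'²−z²)/(2L)=0.0276
  γ=atan2(-0.2824,0.1621)=-1.0496;  ψ=arccos(0.0846)=1.4861;  θ2=γ+ψ≈0.4365
arm 3 (φ=240.0°): x'=-0.0427, y'=0.0271
  A=0.2027, B=-0.2824, C=(l²−L²−A²−y'²−z²)/(2L)=-0.0265
  θ3 = atan2(B,A) + arccos(C/0.3476) = 0.6988

θ₁ = 0.0873, θ₂ = 0.4365, θ₃ = 0.6988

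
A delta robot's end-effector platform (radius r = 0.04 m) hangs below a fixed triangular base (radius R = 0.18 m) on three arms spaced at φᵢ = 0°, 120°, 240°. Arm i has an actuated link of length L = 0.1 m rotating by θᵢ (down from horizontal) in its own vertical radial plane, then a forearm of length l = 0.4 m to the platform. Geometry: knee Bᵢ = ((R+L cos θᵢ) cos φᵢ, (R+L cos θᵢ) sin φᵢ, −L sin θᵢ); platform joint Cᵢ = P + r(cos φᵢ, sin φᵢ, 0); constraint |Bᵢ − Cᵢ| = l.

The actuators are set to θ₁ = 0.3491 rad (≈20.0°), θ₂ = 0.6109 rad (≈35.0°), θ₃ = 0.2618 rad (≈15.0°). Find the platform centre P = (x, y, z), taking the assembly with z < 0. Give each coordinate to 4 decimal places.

φ1=0.0°: virtual centre (0.2340, 0.0000, -0.0342), radius l
φ2=120.0°: virtual centre (-0.1110, 0.1922, -0.0574), radius l
O3 = (0.2366·cos240.0°, 0.2366·sin240.0°, -0.0259) = (-0.1183, -0.2049, -0.0259)
|O₂|²−|O₁|² = -0.0034;  |O₃|²−|O₁|² = 0.0007
plane₁₂: -0.6898x+0.3844y+-0.0463z = -0.0034
det = 0.5535;  x = 0.0020+-0.0227z,  y = -0.0052+0.0797z
into |P−O₁|² = l²: 1.0069z² + 0.0781z + -0.1050 = 0;  Δ = 0.4289;  z = -0.3640 or 0.2864 → z<0 root = -0.3640
x = 0.0103, y = -0.0342

(0.0103, -0.0342, -0.3640)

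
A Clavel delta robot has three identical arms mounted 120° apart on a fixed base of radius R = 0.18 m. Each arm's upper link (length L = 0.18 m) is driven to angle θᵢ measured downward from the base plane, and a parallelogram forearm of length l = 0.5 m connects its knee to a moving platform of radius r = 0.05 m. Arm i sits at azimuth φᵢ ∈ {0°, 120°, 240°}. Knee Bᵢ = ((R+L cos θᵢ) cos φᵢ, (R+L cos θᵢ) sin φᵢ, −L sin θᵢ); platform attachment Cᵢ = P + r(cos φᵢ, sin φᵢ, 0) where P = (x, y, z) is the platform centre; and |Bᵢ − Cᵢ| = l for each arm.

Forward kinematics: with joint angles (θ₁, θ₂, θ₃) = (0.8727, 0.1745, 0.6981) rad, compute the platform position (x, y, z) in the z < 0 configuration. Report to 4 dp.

(-0.0919, 0.0906, -0.4954)

arm 1 at φ=0.0°: e+L cos θ1 = 0.2457;  centre 1 = (0.2457, 0.0000, -0.1379)
arm 2 at φ=120.0°: e+L cos θ2 = 0.3073;  centre 2 = (-0.1536, 0.2661, -0.0313)
centre 3 = (0.2679·cos240.0°, 0.2679·sin240.0°, -0.1157) = (-0.1339, -0.2320, -0.1157)
subtract pairs → two planes through P
linear system: -0.7987x+0.5322y = 0.0160−0.2133z; -0.7593x+-0.4640y = 0.0058−0.0444z
det = 0.7747;  x = -0.0136+0.1582z,  y = 0.0097+-0.1633z
quadratic in z: (1.0517)z²+(0.1906)z+(-0.1637)=0, √Δ=0.8514 → z ∈ {-0.4954, 0.3142}; z = -0.4954 (taking z<0)
x = -0.0919, y = 0.0906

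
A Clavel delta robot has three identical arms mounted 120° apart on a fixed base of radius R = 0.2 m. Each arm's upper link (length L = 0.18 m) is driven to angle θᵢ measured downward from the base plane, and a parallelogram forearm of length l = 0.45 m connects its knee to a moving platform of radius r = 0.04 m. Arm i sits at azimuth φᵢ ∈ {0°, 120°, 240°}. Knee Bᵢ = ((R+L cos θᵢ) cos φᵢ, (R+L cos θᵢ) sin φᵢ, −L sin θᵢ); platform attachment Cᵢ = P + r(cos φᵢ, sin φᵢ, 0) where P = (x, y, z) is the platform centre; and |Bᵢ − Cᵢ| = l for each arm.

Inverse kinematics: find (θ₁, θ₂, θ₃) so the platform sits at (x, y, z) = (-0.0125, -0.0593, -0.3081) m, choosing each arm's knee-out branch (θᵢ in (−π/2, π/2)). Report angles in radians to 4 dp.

θ₁ = 0.1745, θ₂ = 0.3489, θ₃ = -0.2620

rotate P by −φ1: (-0.0125, -0.0593, -0.3081)
  A cos θ + B sin θ = C:  0.1725·cos θ + -0.3081·sin θ = 0.1164
  √(A²+B²)=0.3531;  θ1 = -1.0604+1.2349 ≈ 0.1745
rotate P by −φ2: (-0.0451, 0.0405, -0.3081)
  A cos θ + B sin θ = C:  0.2051·cos θ + -0.3081·sin θ = 0.0874
  √(A²+B²)=0.3701;  θ2 = -0.9835+1.3324 ≈ 0.3489
φ3=240.0° → target in arm frame (0.0576, 0.0188)
  e−x'=0.1024;  (l²−L²−(e−x')²−y'²−z²)/2L = 0.1787
  √(A²+B²)=0.3247;  θ3 = -1.2499+0.9879 ≈ -0.2620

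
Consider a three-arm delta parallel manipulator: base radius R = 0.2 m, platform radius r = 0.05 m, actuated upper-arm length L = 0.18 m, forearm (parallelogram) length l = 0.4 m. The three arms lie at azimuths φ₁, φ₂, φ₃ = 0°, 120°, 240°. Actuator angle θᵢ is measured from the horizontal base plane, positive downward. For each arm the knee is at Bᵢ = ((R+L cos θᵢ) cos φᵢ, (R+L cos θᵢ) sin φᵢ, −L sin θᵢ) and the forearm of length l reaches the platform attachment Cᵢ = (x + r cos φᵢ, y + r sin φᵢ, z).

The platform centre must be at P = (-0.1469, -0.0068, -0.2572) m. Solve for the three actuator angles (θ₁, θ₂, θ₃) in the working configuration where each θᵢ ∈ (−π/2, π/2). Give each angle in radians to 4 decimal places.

φ1=0.0° → target in arm frame (-0.1469, -0.0068)
  A=0.2969, B=-0.2572, C=(l²−L²−A²−y'²−z²)/(2L)=-0.0743
  γ=atan2(-0.2572,0.2969)=-0.7139;  ψ=arccos(-0.1891)=1.7611;  θ1=γ+ψ≈1.0472
arm 2 (φ=120.0°): x'=0.0676, y'=0.1306
  A cos θ + B sin θ = C:  0.0824·cos θ + -0.2572·sin θ = 0.1044
  √(A²+B²)=0.2701;  θ2 = -1.2606+1.1738 ≈ -0.0868
φ3=240.0° → target in arm frame (0.0793, -0.1238)
  A=0.0707, B=-0.2572, C=(l²−L²−A²−y'²−z²)/(2L)=0.1142
  √(A²+B²)=0.2667;  θ3 = -1.3027+1.1282 ≈ -0.1745

θ₁ = 1.0472, θ₂ = -0.0868, θ₃ = -0.1745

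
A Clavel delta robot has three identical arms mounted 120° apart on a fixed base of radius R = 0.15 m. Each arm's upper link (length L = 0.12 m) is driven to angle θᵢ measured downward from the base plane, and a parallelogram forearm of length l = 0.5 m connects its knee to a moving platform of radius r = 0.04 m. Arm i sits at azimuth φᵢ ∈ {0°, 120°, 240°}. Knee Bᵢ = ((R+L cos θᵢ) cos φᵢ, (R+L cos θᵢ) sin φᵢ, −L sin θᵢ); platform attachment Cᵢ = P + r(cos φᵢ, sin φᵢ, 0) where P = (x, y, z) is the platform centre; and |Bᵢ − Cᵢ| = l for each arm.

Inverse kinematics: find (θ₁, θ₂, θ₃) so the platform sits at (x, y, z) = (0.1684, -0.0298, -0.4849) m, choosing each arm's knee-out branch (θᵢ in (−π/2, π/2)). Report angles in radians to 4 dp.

θ₁ = -0.0872, θ₂ = 0.9602, θ₃ = 0.7855

arm 1 (φ=0.0°): x'=0.1684, y'=-0.0298
  e−x'=-0.0584;  (l²−L²−(e−x')²−y'²−z²)/2L = -0.0159
  √(A²+B²)=0.4884;  θ1 = -1.6907+1.6034 ≈ -0.0872
arm 2 (φ=120.0°): x'=-0.1100, y'=-0.1309
  A=0.2200, B=-0.4849, C=(l²−L²−A²−y'²−z²)/(2L)=-0.2712
  √(A²+B²)=0.5325;  θ2 = -1.1449+2.1051 ≈ 0.9602
arm 3 (φ=240.0°): x'=-0.0584, y'=0.1607
  A=0.1684, B=-0.4849, C=(l²−L²−A²−y'²−z²)/(2L)=-0.2238
  γ=atan2(-0.4849,0.1684)=-1.2366;  ψ=arccos(-0.4361)=2.0220;  θ3=γ+ψ≈0.7855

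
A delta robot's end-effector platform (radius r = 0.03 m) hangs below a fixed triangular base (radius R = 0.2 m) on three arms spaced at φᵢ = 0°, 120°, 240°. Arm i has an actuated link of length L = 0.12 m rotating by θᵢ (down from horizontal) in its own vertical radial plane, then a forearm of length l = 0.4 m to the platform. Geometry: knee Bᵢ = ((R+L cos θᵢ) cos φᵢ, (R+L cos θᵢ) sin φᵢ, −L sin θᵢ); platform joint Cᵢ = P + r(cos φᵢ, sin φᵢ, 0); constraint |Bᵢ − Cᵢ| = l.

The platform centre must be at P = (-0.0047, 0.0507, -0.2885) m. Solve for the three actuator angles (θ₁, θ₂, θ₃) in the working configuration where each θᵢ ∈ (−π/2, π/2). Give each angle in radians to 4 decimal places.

θ₁ = 0.1744, θ₂ = -0.2617, θ₃ = 0.4364

φ1=0.0° → target in arm frame (-0.0047, 0.0507)
  A cos θ + B sin θ = C:  0.1747·cos θ + -0.2885·sin θ = 0.1220
  θ1 = atan2(B,A) + arccos(C/0.3373) = 0.1744
φ2=120.0° → target in arm frame (0.0463, -0.0213)
  A cos θ + B sin θ = C:  0.1237·cos θ + -0.2885·sin θ = 0.1942
  γ=atan2(-0.2885,0.1237)=-1.1656;  ψ=arccos(0.6186)=0.9039;  θ2=γ+ψ≈-0.2617
φ3=240.0° → target in arm frame (-0.0416, -0.0294)
  A cos θ + B sin θ = C:  0.2116·cos θ + -0.2885·sin θ = 0.0698
  γ=atan2(-0.2885,0.2116)=-0.9381;  ψ=arccos(0.1950)=1.3745;  θ3=γ+ψ≈0.4364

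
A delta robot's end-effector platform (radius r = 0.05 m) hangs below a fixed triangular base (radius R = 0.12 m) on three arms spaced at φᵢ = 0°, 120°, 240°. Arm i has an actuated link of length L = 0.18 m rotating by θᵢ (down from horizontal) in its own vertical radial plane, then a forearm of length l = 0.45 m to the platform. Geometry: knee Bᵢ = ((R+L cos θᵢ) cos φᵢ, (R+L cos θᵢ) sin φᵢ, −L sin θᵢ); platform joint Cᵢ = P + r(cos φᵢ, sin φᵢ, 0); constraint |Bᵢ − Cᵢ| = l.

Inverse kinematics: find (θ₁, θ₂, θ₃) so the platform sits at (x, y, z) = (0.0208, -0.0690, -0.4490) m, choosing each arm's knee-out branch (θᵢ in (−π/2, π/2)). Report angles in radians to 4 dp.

θ₁ = 0.3493, θ₂ = 0.6111, θ₃ = 0.2620

φ1=0.0° → target in arm frame (0.0208, -0.0690)
  A=0.0492, B=-0.4490, C=(l²−L²−A²−y'²−z²)/(2L)=-0.1075
  γ=atan2(-0.4490,0.0492)=-1.4617;  ψ=arccos(-0.2379)=1.8110;  θ1=γ+ψ≈0.3493
rotate P by −φ2: (-0.0702, 0.0165, -0.4490)
  A cos θ + B sin θ = C:  0.1402·cos θ + -0.4490·sin θ = -0.1428
  γ=atan2(-0.4490,0.1402)=-1.2682;  ψ=arccos(-0.3036)=1.8793;  θ2=γ+ψ≈0.6111
φ3=240.0° → target in arm frame (0.0494, 0.0525)
  A cos θ + B sin θ = C:  0.0206·cos θ + -0.4490·sin θ = -0.0963
  θ3 = atan2(B,A) + arccos(C/0.4495) = 0.2620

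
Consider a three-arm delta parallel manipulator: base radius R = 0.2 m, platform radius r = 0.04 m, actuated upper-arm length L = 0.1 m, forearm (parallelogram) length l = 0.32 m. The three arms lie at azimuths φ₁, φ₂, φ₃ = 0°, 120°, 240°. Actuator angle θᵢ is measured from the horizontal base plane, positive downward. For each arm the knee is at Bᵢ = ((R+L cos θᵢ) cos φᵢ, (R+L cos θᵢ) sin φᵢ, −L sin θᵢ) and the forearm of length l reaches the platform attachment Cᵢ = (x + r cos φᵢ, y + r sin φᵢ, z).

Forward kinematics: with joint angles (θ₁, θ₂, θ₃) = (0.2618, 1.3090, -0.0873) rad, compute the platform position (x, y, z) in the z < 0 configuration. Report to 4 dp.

(0.0347, -0.0979, -0.2346)

φ1=0.0°: virtual centre (0.2566, 0.0000, -0.0259), radius l
arm 2 at φ=120.0°: ρ2 = 0.1859;  O2 = (-0.0929, 0.1610, -0.0966)
arm 3 at φ=240.0°: ρ3 = 0.2596;  O3 = (-0.1298, -0.2248, 0.0087)
|O₂|²−|O₁|² = -0.0226;  |O₃|²−|O₁|² = 0.0010
[-0.6991 0.3220 -0.1414]·P = -0.0226;  [-0.7728 -0.4497 0.0692]·P = 0.0010
det = 0.5632;  x = 0.0175+-0.0734z,  y = -0.0323+0.2800z
into |P−O₁|² = l²: 1.0838z² + 0.0688z + -0.0435 = 0;  Δ = 0.1934;  z = -0.2346 or 0.1712 → z<0 root = -0.2346
x = 0.0347, y = -0.0979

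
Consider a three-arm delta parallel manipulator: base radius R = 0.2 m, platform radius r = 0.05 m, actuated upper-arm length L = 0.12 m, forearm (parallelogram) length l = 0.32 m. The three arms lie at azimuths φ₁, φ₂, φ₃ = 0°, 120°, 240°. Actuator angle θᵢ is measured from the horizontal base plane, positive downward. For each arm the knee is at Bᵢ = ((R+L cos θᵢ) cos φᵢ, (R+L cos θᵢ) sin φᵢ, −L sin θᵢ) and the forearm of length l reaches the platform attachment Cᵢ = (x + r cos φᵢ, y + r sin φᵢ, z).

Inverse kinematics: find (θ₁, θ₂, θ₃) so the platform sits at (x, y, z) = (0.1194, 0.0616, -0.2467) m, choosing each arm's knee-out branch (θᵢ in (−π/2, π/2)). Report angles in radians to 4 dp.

θ₁ = -0.2616, θ₂ = 0.7852, θ₃ = 1.3960

arm 1 (φ=0.0°): x'=0.1194, y'=0.0616
  A cos θ + B sin θ = C:  0.0306·cos θ + -0.2467·sin θ = 0.0934
  γ=atan2(-0.2467,0.0306)=-1.4474;  ψ=arccos(0.3756)=1.1858;  θ1=γ+ψ≈-0.2616
arm 2 (φ=120.0°): x'=-0.0064, y'=-0.1342
  e−x'=0.1564;  (l²−L²−(e−x')²−y'²−z²)/2L = -0.0638
  θ2 = atan2(B,A) + arccos(C/0.2921) = 0.7852
rotate P by −φ3: (-0.1130, 0.0726, -0.2467)
  e−x'=0.2630;  (l²−L²−(e−x')²−y'²−z²)/2L = -0.1972
  √(A²+B²)=0.3606;  θ3 = -0.7533+2.1493 ≈ 1.3960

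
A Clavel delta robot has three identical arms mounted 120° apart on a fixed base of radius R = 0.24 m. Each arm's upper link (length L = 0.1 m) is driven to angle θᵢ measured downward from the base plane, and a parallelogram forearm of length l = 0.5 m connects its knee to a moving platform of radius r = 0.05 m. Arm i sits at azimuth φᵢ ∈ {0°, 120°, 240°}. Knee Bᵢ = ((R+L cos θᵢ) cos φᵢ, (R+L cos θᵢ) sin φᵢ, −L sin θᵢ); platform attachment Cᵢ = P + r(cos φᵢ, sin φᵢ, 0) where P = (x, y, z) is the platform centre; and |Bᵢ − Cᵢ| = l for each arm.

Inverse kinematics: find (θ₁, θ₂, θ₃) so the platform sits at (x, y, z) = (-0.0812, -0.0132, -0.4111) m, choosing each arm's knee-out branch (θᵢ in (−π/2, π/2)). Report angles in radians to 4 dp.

arm 1 (φ=0.0°): x'=-0.0812, y'=-0.0132
  e−x'=0.2712;  (l²−L²−(e−x')²−y'²−z²)/2L = -0.0136
  √(A²+B²)=0.4925;  θ1 = -0.9876+1.5985 ≈ 0.6108
rotate P by −φ2: (0.0292, 0.0769, -0.4111)
  e−x'=0.1608;  (l²−L²−(e−x')²−y'²−z²)/2L = 0.1961
  √(A²+B²)=0.4414;  θ2 = -1.1979+1.1106 ≈ -0.0873
rotate P by −φ3: (0.0520, -0.0637, -0.4111)
  e−x'=0.1380;  (l²−L²−(e−x')²−y'²−z²)/2L = 0.2395
  γ=atan2(-0.4111,0.1380)=-1.2470;  ψ=arccos(0.5523)=0.9856;  θ3=γ+ψ≈-0.2614

θ₁ = 0.6108, θ₂ = -0.0873, θ₃ = -0.2614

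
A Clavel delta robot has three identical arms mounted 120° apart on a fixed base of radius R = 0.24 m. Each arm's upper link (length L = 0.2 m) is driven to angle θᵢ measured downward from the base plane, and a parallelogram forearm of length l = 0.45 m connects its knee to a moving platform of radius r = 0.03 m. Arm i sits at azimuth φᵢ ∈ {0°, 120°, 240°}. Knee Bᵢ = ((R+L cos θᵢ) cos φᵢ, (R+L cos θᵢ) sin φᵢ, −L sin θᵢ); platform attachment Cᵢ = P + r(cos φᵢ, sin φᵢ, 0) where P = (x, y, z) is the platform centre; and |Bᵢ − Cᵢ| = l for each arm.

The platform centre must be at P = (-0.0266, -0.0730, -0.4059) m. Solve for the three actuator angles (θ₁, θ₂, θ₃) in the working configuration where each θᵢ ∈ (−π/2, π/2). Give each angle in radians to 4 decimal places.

rotate P by −φ1: (-0.0266, -0.0730, -0.4059)
  A cos θ + B sin θ = C:  0.2366·cos θ + -0.4059·sin θ = -0.1589
  √(A²+B²)=0.4698;  θ1 = -1.0430+1.9158 ≈ 0.8728
arm 2 (φ=120.0°): x'=-0.0499, y'=0.0595
  A=0.2599, B=-0.4059, C=(l²−L²−A²−y'²−z²)/(2L)=-0.1834
  √(A²+B²)=0.4820;  θ2 = -1.0012+1.9611 ≈ 0.9599
arm 3 (φ=240.0°): x'=0.0765, y'=0.0135
  e−x'=0.1335;  (l²−L²−(e−x')²−y'²−z²)/2L = -0.0506
  √(A²+B²)=0.4273;  θ3 = -1.2531+1.6896 ≈ 0.4365

θ₁ = 0.8728, θ₂ = 0.9599, θ₃ = 0.4365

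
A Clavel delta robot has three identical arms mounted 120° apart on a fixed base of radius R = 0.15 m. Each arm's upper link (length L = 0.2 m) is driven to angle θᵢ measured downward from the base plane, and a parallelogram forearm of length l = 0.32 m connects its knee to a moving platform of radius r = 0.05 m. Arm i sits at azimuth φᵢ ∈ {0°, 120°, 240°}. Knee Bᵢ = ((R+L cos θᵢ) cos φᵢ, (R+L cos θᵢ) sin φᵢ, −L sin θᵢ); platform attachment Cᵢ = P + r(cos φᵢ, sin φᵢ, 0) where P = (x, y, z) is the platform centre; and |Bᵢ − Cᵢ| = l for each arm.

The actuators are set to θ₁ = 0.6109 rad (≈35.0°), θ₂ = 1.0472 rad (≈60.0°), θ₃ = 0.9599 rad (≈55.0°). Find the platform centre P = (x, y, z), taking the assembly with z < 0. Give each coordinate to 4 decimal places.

(0.0696, -0.0151, -0.3686)

arm 1 at φ=0.0°: ρ1 = 0.2638;  S1 = (0.2638, 0.0000, -0.1147)
φ2=120.0°: virtual centre (-0.1000, 0.1732, -0.1732), radius l
arm 3 at φ=240.0°: ρ3 = 0.2147;  S3 = (-0.1074, -0.1860, -0.1638)
subtract pairs → two planes through P
plane₁₂: -0.7277x+0.3464y+-0.1170z = -0.0128
det = 0.5278;  x = 0.0154+-0.1469z,  y = -0.0044+0.0291z
into |P−S₁|² = l²: 1.0224z² + 0.3022z + -0.0275 = 0;  Δ = 0.2039;  z = -0.3686 or 0.0730 → z<0 root = -0.3686
x = 0.0696, y = -0.0151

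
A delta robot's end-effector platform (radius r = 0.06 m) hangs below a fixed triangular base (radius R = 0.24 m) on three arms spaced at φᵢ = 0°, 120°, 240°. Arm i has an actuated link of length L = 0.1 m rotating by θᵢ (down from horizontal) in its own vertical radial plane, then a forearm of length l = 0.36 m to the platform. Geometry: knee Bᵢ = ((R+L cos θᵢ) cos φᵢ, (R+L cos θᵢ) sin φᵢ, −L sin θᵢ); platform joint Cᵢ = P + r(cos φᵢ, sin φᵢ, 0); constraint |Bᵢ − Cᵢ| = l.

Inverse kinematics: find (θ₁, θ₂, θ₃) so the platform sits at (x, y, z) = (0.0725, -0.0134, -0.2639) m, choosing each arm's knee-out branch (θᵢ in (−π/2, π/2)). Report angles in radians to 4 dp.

θ₁ = -0.3483, θ₂ = 0.7855, θ₃ = 0.6109

φ1=0.0° → target in arm frame (0.0725, -0.0134)
  A=0.1075, B=-0.2639, C=(l²−L²−A²−y'²−z²)/(2L)=0.1911
  γ=atan2(-0.2639,0.1075)=-1.1840;  ψ=arccos(0.6706)=0.8357;  θ1=γ+ψ≈-0.3483
arm 2 (φ=120.0°): x'=-0.0479, y'=-0.0561
  A cos θ + B sin θ = C:  0.2279·cos θ + -0.2639·sin θ = -0.0255
  √(A²+B²)=0.3487;  θ2 = -0.8586+1.6441 ≈ 0.7855
arm 3 (φ=240.0°): x'=-0.0246, y'=0.0695
  A cos θ + B sin θ = C:  0.2046·cos θ + -0.2639·sin θ = 0.0162
  √(A²+B²)=0.3340;  θ3 = -0.9112+1.5221 ≈ 0.6109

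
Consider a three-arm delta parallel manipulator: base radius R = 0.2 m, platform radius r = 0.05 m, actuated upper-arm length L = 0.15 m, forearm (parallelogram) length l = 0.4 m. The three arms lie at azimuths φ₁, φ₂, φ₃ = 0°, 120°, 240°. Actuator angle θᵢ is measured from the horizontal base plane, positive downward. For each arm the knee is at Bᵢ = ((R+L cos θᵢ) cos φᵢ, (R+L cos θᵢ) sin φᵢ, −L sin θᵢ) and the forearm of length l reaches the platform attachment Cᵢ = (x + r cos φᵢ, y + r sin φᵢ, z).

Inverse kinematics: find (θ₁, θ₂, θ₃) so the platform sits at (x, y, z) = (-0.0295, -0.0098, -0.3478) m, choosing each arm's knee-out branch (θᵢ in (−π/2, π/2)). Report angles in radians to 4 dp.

rotate P by −φ1: (-0.0295, -0.0098, -0.3478)
  A cos θ + B sin θ = C:  0.1795·cos θ + -0.3478·sin θ = -0.0526
  √(A²+B²)=0.3914;  θ1 = -1.0944+1.7056 ≈ 0.6113
φ2=120.0° → target in arm frame (0.0063, 0.0304)
  e−x'=0.1437;  (l²−L²−(e−x')²−y'²−z²)/2L = -0.0168
  γ=atan2(-0.3478,0.1437)=-1.1789;  ψ=arccos(-0.0447)=1.6156;  θ2=γ+ψ≈0.4367
φ3=240.0° → target in arm frame (0.0232, -0.0206)
  A cos θ + B sin θ = C:  0.1268·cos θ + -0.3478·sin θ = 0.0001
  θ3 = atan2(B,A) + arccos(C/0.3702) = 0.3491

θ₁ = 0.6113, θ₂ = 0.4367, θ₃ = 0.3491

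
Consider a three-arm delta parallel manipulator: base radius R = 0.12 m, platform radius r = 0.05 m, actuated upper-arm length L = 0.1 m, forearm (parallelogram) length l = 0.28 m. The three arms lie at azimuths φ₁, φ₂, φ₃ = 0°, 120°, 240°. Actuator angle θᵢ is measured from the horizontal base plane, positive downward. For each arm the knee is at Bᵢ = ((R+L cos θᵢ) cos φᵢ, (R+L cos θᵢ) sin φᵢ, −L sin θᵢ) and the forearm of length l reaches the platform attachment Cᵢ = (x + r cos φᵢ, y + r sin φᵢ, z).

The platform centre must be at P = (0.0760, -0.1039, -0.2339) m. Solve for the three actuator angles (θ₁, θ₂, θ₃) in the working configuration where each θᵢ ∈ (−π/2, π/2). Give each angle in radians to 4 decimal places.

rotate P by −φ1: (0.0760, -0.1039, -0.2339)
  e−x'=-0.0060;  (l²−L²−(e−x')²−y'²−z²)/2L = 0.0143
  θ1 = atan2(B,A) + arccos(C/0.2340) = -0.0868
φ2=120.0° → target in arm frame (-0.1280, -0.0139)
  A=0.1980, B=-0.2339, C=(l²−L²−A²−y'²−z²)/(2L)=-0.1285
  √(A²+B²)=0.3064;  θ2 = -0.8684+2.0035 ≈ 1.1351
φ3=240.0° → target in arm frame (0.0520, 0.1178)
  A=0.0180, B=-0.2339, C=(l²−L²−A²−y'²−z²)/(2L)=-0.0025
  θ3 = atan2(B,A) + arccos(C/0.2346) = 0.0876

θ₁ = -0.0868, θ₂ = 1.1351, θ₃ = 0.0876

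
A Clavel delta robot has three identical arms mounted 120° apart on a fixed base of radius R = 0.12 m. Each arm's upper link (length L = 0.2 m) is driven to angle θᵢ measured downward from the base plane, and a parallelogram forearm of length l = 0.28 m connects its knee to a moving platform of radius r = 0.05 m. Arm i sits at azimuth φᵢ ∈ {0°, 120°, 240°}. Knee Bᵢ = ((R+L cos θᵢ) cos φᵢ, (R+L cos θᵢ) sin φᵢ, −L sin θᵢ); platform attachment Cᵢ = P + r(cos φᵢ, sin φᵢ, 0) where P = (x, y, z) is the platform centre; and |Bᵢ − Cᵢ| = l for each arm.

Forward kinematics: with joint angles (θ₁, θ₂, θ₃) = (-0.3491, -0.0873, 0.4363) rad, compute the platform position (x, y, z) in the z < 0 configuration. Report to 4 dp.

(0.0207, 0.0210, -0.0789)

φ1=0.0°: virtual centre (0.2579, 0.0000, 0.0684), radius l
φ2=120.0°: virtual centre (-0.1346, 0.2332, 0.0174), radius l
S3 = (0.2513·cos240.0°, 0.2513·sin240.0°, -0.0845) = (-0.1256, -0.2176, -0.0845)
|S₂|²−|S₁|² = 0.0016;  |S₃|²−|S₁|² = -0.0009
plane₁₂: -0.7851x+0.4663y+-0.1019z = 0.0016
det = 0.6994;  x = -0.0004+-0.2674z,  y = 0.0028+-0.2315z
into |P−S₁|² = l²: 1.1251z² + 0.0000z + -0.0070 = 0;  Δ = 0.0315;  z = -0.0789 or 0.0788 → z<0 root = -0.0789
x = 0.0207, y = 0.0210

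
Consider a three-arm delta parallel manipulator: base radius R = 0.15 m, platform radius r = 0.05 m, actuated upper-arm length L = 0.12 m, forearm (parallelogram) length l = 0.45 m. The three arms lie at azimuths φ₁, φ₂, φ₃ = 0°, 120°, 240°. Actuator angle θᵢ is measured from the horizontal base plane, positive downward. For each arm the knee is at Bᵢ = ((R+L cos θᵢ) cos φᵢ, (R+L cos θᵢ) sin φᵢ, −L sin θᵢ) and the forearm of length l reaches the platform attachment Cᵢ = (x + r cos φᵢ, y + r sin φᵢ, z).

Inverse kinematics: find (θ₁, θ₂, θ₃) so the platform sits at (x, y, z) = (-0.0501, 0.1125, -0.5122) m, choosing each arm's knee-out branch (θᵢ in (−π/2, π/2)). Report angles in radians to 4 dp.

rotate P by −φ1: (-0.0501, 0.1125, -0.5122)
  A cos θ + B sin θ = C:  0.1501·cos θ + -0.5122·sin θ = -0.4560
  √(A²+B²)=0.5337;  θ1 = -1.2857+2.5950 ≈ 1.3093
arm 2 (φ=120.0°): x'=0.1225, y'=-0.0129
  A=-0.0225, B=-0.5122, C=(l²−L²−A²−y'²−z²)/(2L)=-0.3122
  γ=atan2(-0.5122,-0.0225)=-1.6147;  ψ=arccos(-0.6089)=2.2254;  θ2=γ+ψ≈0.6108
rotate P by −φ3: (-0.0724, -0.0996, -0.5122)
  A=0.1724, B=-0.5122, C=(l²−L²−A²−y'²−z²)/(2L)=-0.4745
  γ=atan2(-0.5122,0.1724)=-1.2462;  ψ=arccos(-0.8781)=2.6427;  θ3=γ+ψ≈1.3965

θ₁ = 1.3093, θ₂ = 0.6108, θ₃ = 1.3965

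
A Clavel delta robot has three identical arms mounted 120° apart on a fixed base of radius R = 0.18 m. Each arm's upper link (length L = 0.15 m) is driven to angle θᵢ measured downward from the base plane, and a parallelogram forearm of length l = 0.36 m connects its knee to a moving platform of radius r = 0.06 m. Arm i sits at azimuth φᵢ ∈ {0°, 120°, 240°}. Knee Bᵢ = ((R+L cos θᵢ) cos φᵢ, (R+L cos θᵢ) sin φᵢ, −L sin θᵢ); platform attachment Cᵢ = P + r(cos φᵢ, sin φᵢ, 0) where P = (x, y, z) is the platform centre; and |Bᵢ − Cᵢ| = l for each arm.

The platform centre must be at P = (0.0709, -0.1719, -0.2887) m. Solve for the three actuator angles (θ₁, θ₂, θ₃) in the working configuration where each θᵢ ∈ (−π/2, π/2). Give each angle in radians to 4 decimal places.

rotate P by −φ1: (0.0709, -0.1719, -0.2887)
  A cos θ + B sin θ = C:  0.0491·cos θ + -0.2887·sin θ = -0.0274
  γ=atan2(-0.2887,0.0491)=-1.4023;  ψ=arccos(-0.0934)=1.6644;  θ1=γ+ψ≈0.2620
φ2=120.0° → target in arm frame (-0.1843, 0.0245)
  A=0.3043, B=-0.2887, C=(l²−L²−A²−y'²−z²)/(2L)=-0.2315
  γ=atan2(-0.2887,0.3043)=-0.7591;  ψ=arccos(-0.5520)=2.1555;  θ2=γ+ψ≈1.3965
arm 3 (φ=240.0°): x'=0.1134, y'=0.1474
  A cos θ + B sin θ = C:  0.0066·cos θ + -0.2887·sin θ = 0.0067
  γ=atan2(-0.2887,0.0066)=-1.5480;  ψ=arccos(0.0230)=1.5477;  θ3=γ+ψ≈-0.0003

θ₁ = 0.2620, θ₂ = 1.3965, θ₃ = -0.0003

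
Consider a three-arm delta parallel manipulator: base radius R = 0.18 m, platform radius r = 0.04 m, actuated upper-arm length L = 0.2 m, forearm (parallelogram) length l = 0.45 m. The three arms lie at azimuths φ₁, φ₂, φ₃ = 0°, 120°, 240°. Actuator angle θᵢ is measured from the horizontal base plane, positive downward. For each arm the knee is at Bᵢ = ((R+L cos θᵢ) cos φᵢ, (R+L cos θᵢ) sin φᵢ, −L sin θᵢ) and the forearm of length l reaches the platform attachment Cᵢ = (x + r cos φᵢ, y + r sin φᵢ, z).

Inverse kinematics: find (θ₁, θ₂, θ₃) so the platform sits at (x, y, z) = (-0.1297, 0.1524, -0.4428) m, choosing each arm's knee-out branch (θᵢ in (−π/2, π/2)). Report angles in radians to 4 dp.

θ₁ = 1.2217, θ₂ = 0.0874, θ₃ = 1.0475

arm 1 (φ=0.0°): x'=-0.1297, y'=0.1524
  A=0.2697, B=-0.4428, C=(l²−L²−A²−y'²−z²)/(2L)=-0.3238
  √(A²+B²)=0.5185;  θ1 = -1.0237+2.2454 ≈ 1.2217
φ2=120.0° → target in arm frame (0.1968, 0.0361)
  e−x'=-0.0568;  (l²−L²−(e−x')²−y'²−z²)/2L = -0.0953
  θ2 = atan2(B,A) + arccos(C/0.4464) = 0.0874
rotate P by −φ3: (-0.0671, -0.1885, -0.4428)
  A cos θ + B sin θ = C:  0.2071·cos θ + -0.4428·sin θ = -0.2800
  γ=atan2(-0.4428,0.2071)=-1.1333;  ψ=arccos(-0.5729)=2.1808;  θ3=γ+ψ≈1.0475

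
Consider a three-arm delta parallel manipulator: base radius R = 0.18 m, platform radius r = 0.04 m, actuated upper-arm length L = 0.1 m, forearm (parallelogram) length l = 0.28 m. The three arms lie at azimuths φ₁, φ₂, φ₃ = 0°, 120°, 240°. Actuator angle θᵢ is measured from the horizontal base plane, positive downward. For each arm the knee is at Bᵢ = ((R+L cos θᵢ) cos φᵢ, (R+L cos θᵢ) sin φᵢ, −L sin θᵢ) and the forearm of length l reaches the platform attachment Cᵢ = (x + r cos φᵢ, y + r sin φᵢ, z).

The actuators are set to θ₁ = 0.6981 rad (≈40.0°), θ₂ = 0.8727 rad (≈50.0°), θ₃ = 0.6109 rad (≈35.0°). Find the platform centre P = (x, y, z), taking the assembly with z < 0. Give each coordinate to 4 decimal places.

φ1=0.0°: virtual centre (0.2166, 0.0000, -0.0643), radius l
arm 2 at φ=120.0°: e+L cos θ2 = 0.2043;  O2 = (-0.1021, 0.1769, -0.0766)
O3 = (0.2219·cos240.0°, 0.2219·sin240.0°, -0.0574) = (-0.1110, -0.1922, -0.0574)
subtract pairs → two planes through P
plane₁₂: -0.6375x+0.3538y+-0.0247z = -0.0035
det = 0.4768;  x = 0.0017+-0.0096z,  y = -0.0067+0.0524z
quadratic in z: (1.0028)z²+(0.1320)z+(-0.0280)=0, √Δ=0.3604 → z ∈ {-0.2455, 0.1139}; z = -0.2455 (taking z<0)
x = 0.0040, y = -0.0196

(0.0040, -0.0196, -0.2455)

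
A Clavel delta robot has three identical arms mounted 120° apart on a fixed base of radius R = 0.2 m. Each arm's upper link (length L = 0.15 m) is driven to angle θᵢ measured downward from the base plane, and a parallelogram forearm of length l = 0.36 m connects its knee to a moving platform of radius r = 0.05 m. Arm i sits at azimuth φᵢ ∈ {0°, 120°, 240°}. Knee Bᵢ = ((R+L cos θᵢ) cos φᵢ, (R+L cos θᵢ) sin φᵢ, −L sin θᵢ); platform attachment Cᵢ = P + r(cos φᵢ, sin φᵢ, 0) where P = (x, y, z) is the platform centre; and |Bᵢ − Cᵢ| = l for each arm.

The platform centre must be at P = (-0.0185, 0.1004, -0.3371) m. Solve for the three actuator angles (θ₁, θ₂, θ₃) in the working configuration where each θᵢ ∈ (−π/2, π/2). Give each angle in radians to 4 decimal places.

φ1=0.0° → target in arm frame (-0.0185, 0.1004)
  e−x'=0.1685;  (l²−L²−(e−x')²−y'²−z²)/2L = -0.1500
  γ=atan2(-0.3371,0.1685)=-1.1073;  ψ=arccos(-0.3981)=1.9802;  θ1=γ+ψ≈0.8730
rotate P by −φ2: (0.0962, -0.0342, -0.3371)
  A cos θ + B sin θ = C:  0.0538·cos θ + -0.3371·sin θ = -0.0353
  γ=atan2(-0.3371,0.0538)=-1.4125;  ψ=arccos(-0.1035)=1.6745;  θ2=γ+ψ≈0.2619
rotate P by −φ3: (-0.0777, -0.0662, -0.3371)
  e−x'=0.2277;  (l²−L²−(e−x')²−y'²−z²)/2L = -0.2092
  θ3 = atan2(B,A) + arccos(C/0.4068) = 1.1343

θ₁ = 0.8730, θ₂ = 0.2619, θ₃ = 1.1343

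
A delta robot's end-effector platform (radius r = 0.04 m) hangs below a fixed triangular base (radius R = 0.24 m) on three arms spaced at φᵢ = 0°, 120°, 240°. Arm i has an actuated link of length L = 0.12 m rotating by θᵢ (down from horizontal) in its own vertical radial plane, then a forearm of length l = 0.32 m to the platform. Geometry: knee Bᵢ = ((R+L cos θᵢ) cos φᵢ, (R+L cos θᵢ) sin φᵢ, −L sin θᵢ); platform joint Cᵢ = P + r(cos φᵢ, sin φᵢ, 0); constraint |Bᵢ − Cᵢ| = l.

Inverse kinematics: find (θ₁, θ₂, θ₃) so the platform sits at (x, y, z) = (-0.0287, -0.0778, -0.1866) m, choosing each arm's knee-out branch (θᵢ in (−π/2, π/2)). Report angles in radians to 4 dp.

θ₁ = 0.9596, θ₂ = 1.1342, θ₃ = -0.2614

rotate P by −φ1: (-0.0287, -0.0778, -0.1866)
  A cos θ + B sin θ = C:  0.2287·cos θ + -0.1866·sin θ = -0.0216
  θ1 = atan2(B,A) + arccos(C/0.2952) = 0.9596
rotate P by −φ2: (-0.0530, 0.0638, -0.1866)
  A cos θ + B sin θ = C:  0.2530·cos θ + -0.1866·sin θ = -0.0621
  γ=atan2(-0.1866,0.2530)=-0.6354;  ψ=arccos(-0.1976)=1.7697;  θ2=γ+ψ≈1.1342
φ3=240.0° → target in arm frame (0.0817, 0.0140)
  e−x'=0.1183;  (l²−L²−(e−x')²−y'²−z²)/2L = 0.1625
  γ=atan2(-0.1866,0.1183)=-1.0059;  ψ=arccos(0.7354)=0.7445;  θ3=γ+ψ≈-0.2614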